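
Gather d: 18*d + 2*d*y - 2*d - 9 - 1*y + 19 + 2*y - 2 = d*(2*y + 16) + y + 8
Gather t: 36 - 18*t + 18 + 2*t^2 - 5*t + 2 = 2*t^2 - 23*t + 56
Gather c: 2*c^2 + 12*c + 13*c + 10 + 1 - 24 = 2*c^2 + 25*c - 13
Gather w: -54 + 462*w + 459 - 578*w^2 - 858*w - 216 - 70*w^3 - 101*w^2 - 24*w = -70*w^3 - 679*w^2 - 420*w + 189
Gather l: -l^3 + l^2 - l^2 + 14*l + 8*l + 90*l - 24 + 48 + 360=-l^3 + 112*l + 384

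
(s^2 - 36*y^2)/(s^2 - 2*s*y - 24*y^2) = (s + 6*y)/(s + 4*y)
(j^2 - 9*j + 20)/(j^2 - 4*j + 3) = (j^2 - 9*j + 20)/(j^2 - 4*j + 3)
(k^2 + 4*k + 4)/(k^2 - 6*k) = (k^2 + 4*k + 4)/(k*(k - 6))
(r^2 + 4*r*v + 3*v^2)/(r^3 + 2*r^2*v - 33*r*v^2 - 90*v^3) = (r + v)/(r^2 - r*v - 30*v^2)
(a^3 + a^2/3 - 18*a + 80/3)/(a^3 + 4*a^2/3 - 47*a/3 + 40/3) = (a - 2)/(a - 1)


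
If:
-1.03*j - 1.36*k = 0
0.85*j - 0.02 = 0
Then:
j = 0.02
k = -0.02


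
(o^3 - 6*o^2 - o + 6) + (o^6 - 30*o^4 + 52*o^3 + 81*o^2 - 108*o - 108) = o^6 - 30*o^4 + 53*o^3 + 75*o^2 - 109*o - 102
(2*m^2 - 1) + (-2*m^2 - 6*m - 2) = -6*m - 3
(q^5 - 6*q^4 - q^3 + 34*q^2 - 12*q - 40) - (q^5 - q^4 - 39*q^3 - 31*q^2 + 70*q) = -5*q^4 + 38*q^3 + 65*q^2 - 82*q - 40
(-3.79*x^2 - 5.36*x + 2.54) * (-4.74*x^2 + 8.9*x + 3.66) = 17.9646*x^4 - 8.3246*x^3 - 73.615*x^2 + 2.9884*x + 9.2964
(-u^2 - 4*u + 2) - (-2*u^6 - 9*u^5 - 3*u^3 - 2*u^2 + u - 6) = 2*u^6 + 9*u^5 + 3*u^3 + u^2 - 5*u + 8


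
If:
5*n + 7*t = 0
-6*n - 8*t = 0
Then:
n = 0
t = 0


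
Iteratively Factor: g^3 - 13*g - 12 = (g + 1)*(g^2 - g - 12) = (g - 4)*(g + 1)*(g + 3)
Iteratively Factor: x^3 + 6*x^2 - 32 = (x + 4)*(x^2 + 2*x - 8) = (x - 2)*(x + 4)*(x + 4)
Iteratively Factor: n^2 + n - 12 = (n + 4)*(n - 3)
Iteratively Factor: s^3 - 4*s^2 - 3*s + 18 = (s + 2)*(s^2 - 6*s + 9) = (s - 3)*(s + 2)*(s - 3)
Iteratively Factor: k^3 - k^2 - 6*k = (k)*(k^2 - k - 6) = k*(k - 3)*(k + 2)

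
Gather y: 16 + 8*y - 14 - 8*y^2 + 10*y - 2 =-8*y^2 + 18*y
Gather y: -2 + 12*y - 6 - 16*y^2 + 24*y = -16*y^2 + 36*y - 8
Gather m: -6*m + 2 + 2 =4 - 6*m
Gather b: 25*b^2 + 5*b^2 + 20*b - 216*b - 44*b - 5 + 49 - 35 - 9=30*b^2 - 240*b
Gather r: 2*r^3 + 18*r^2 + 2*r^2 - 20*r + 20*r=2*r^3 + 20*r^2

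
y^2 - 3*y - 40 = (y - 8)*(y + 5)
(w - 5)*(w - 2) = w^2 - 7*w + 10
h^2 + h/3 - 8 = (h - 8/3)*(h + 3)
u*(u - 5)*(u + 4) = u^3 - u^2 - 20*u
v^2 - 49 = (v - 7)*(v + 7)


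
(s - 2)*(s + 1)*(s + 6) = s^3 + 5*s^2 - 8*s - 12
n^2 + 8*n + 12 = (n + 2)*(n + 6)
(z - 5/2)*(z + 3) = z^2 + z/2 - 15/2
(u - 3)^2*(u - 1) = u^3 - 7*u^2 + 15*u - 9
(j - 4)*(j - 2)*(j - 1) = j^3 - 7*j^2 + 14*j - 8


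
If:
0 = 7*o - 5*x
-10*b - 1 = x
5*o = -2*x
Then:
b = -1/10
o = 0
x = 0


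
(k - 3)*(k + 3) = k^2 - 9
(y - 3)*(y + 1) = y^2 - 2*y - 3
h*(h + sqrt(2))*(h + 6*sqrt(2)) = h^3 + 7*sqrt(2)*h^2 + 12*h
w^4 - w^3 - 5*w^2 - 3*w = w*(w - 3)*(w + 1)^2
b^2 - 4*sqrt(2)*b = b*(b - 4*sqrt(2))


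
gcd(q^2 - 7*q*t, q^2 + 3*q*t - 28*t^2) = 1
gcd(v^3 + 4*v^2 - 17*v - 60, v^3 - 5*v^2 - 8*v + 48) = v^2 - v - 12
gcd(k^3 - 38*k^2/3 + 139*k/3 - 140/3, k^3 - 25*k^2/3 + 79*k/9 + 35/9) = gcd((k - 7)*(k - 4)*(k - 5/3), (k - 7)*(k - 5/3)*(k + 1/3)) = k^2 - 26*k/3 + 35/3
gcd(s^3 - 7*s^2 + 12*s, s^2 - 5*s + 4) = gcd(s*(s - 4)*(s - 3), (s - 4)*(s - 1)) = s - 4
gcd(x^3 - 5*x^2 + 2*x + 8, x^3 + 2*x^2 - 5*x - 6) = x^2 - x - 2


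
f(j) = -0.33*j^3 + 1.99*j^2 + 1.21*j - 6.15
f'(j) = -0.99*j^2 + 3.98*j + 1.21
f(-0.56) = -6.15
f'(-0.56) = -1.33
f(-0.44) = -6.27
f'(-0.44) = -0.73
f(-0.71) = -5.89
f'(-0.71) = -2.11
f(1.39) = -1.51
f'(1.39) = 4.83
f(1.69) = -0.01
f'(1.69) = 5.11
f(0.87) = -3.81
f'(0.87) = 3.92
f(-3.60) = 30.68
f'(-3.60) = -25.95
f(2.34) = 3.35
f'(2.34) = 5.10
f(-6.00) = 129.51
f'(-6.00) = -58.31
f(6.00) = 1.47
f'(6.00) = -10.55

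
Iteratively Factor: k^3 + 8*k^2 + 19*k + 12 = (k + 3)*(k^2 + 5*k + 4) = (k + 3)*(k + 4)*(k + 1)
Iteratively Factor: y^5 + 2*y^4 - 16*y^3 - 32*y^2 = (y + 4)*(y^4 - 2*y^3 - 8*y^2) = (y - 4)*(y + 4)*(y^3 + 2*y^2) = y*(y - 4)*(y + 4)*(y^2 + 2*y) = y*(y - 4)*(y + 2)*(y + 4)*(y)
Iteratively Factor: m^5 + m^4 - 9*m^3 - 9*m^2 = (m)*(m^4 + m^3 - 9*m^2 - 9*m) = m*(m - 3)*(m^3 + 4*m^2 + 3*m) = m*(m - 3)*(m + 3)*(m^2 + m) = m^2*(m - 3)*(m + 3)*(m + 1)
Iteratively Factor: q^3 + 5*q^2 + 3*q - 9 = (q - 1)*(q^2 + 6*q + 9) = (q - 1)*(q + 3)*(q + 3)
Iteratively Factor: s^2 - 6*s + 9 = (s - 3)*(s - 3)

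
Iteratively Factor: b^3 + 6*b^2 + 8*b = (b + 2)*(b^2 + 4*b) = (b + 2)*(b + 4)*(b)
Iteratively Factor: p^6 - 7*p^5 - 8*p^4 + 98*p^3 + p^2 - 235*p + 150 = (p + 2)*(p^5 - 9*p^4 + 10*p^3 + 78*p^2 - 155*p + 75) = (p + 2)*(p + 3)*(p^4 - 12*p^3 + 46*p^2 - 60*p + 25) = (p - 1)*(p + 2)*(p + 3)*(p^3 - 11*p^2 + 35*p - 25) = (p - 5)*(p - 1)*(p + 2)*(p + 3)*(p^2 - 6*p + 5) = (p - 5)^2*(p - 1)*(p + 2)*(p + 3)*(p - 1)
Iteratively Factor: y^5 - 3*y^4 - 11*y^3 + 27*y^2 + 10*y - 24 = (y - 1)*(y^4 - 2*y^3 - 13*y^2 + 14*y + 24) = (y - 4)*(y - 1)*(y^3 + 2*y^2 - 5*y - 6) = (y - 4)*(y - 1)*(y + 3)*(y^2 - y - 2) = (y - 4)*(y - 2)*(y - 1)*(y + 3)*(y + 1)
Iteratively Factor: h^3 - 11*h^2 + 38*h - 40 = (h - 2)*(h^2 - 9*h + 20) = (h - 5)*(h - 2)*(h - 4)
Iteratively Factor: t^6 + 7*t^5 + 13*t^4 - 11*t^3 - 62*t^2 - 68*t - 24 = (t + 2)*(t^5 + 5*t^4 + 3*t^3 - 17*t^2 - 28*t - 12) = (t + 2)*(t + 3)*(t^4 + 2*t^3 - 3*t^2 - 8*t - 4) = (t - 2)*(t + 2)*(t + 3)*(t^3 + 4*t^2 + 5*t + 2) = (t - 2)*(t + 2)^2*(t + 3)*(t^2 + 2*t + 1) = (t - 2)*(t + 1)*(t + 2)^2*(t + 3)*(t + 1)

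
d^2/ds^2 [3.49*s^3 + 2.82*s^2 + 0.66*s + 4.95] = 20.94*s + 5.64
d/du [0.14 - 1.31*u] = -1.31000000000000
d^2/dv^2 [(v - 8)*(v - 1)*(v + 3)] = 6*v - 12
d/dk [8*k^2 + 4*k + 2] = 16*k + 4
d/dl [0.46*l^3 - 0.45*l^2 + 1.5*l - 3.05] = 1.38*l^2 - 0.9*l + 1.5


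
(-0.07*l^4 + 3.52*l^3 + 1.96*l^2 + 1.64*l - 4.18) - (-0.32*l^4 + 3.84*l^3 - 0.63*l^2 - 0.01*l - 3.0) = 0.25*l^4 - 0.32*l^3 + 2.59*l^2 + 1.65*l - 1.18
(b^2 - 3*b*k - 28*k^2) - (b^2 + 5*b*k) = -8*b*k - 28*k^2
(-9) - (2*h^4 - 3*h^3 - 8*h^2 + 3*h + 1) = -2*h^4 + 3*h^3 + 8*h^2 - 3*h - 10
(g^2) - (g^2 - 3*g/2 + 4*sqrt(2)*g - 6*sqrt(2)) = -4*sqrt(2)*g + 3*g/2 + 6*sqrt(2)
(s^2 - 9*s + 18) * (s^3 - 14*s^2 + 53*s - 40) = s^5 - 23*s^4 + 197*s^3 - 769*s^2 + 1314*s - 720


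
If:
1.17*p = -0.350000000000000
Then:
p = -0.30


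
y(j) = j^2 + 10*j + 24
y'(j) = 2*j + 10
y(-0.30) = 21.09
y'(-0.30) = 9.40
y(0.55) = 29.80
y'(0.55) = 11.10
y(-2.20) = 6.84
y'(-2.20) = 5.60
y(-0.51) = 19.16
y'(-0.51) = 8.98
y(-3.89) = 0.23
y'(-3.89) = 2.22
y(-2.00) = 8.00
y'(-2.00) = 6.00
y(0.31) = 27.20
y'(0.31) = 10.62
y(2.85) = 60.62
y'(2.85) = 15.70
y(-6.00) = 0.00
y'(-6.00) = -2.00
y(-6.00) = 0.00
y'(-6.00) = -2.00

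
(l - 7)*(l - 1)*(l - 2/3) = l^3 - 26*l^2/3 + 37*l/3 - 14/3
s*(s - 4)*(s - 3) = s^3 - 7*s^2 + 12*s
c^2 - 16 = (c - 4)*(c + 4)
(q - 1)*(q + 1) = q^2 - 1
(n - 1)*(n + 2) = n^2 + n - 2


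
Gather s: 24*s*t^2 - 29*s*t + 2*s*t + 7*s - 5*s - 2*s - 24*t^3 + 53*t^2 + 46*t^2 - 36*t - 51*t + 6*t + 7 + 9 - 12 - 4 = s*(24*t^2 - 27*t) - 24*t^3 + 99*t^2 - 81*t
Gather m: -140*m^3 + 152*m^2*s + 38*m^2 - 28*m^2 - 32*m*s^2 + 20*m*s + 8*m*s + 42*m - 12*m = -140*m^3 + m^2*(152*s + 10) + m*(-32*s^2 + 28*s + 30)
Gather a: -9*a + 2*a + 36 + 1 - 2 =35 - 7*a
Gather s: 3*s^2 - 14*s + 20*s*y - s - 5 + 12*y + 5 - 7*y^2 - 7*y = 3*s^2 + s*(20*y - 15) - 7*y^2 + 5*y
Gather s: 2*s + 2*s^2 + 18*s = 2*s^2 + 20*s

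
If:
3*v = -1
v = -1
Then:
No Solution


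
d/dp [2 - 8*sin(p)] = -8*cos(p)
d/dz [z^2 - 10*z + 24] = 2*z - 10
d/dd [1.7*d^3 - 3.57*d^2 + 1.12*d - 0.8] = 5.1*d^2 - 7.14*d + 1.12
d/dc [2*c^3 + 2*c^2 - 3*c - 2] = 6*c^2 + 4*c - 3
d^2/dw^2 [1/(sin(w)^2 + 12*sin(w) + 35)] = 2*(-2*sin(w)^4 - 18*sin(w)^3 + sin(w)^2 + 246*sin(w) + 109)/(sin(w)^2 + 12*sin(w) + 35)^3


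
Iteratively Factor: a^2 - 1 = (a + 1)*(a - 1)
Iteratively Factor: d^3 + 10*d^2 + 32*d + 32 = (d + 4)*(d^2 + 6*d + 8) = (d + 2)*(d + 4)*(d + 4)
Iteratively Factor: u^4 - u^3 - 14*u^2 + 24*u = (u)*(u^3 - u^2 - 14*u + 24) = u*(u - 2)*(u^2 + u - 12) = u*(u - 3)*(u - 2)*(u + 4)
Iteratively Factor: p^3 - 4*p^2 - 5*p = (p + 1)*(p^2 - 5*p) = (p - 5)*(p + 1)*(p)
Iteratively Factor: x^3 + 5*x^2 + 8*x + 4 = (x + 2)*(x^2 + 3*x + 2) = (x + 2)^2*(x + 1)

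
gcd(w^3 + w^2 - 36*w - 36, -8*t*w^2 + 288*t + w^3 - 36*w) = w^2 - 36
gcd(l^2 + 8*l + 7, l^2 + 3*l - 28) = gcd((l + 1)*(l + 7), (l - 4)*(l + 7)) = l + 7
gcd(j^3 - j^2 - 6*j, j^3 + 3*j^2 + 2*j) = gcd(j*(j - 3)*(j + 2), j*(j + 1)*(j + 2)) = j^2 + 2*j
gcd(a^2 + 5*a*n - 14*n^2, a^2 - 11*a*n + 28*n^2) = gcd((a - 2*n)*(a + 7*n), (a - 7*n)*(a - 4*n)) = 1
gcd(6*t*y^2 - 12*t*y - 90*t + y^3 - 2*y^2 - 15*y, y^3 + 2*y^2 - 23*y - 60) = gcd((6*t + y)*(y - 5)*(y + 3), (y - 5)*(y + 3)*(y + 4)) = y^2 - 2*y - 15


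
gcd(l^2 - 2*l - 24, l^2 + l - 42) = l - 6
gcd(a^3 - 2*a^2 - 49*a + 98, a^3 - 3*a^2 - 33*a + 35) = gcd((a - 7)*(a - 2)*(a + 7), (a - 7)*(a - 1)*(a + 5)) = a - 7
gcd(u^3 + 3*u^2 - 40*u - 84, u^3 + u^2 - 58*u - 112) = u^2 + 9*u + 14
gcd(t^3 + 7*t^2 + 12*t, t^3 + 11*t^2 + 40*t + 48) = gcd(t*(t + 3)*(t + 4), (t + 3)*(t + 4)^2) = t^2 + 7*t + 12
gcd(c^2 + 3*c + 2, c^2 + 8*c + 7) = c + 1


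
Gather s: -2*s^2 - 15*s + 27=-2*s^2 - 15*s + 27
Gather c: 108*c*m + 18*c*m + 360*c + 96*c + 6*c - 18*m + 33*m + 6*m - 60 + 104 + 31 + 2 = c*(126*m + 462) + 21*m + 77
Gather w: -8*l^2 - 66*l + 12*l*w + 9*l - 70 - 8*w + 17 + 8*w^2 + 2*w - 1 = -8*l^2 - 57*l + 8*w^2 + w*(12*l - 6) - 54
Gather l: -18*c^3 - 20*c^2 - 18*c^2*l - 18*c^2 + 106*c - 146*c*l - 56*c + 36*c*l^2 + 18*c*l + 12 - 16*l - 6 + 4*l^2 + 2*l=-18*c^3 - 38*c^2 + 50*c + l^2*(36*c + 4) + l*(-18*c^2 - 128*c - 14) + 6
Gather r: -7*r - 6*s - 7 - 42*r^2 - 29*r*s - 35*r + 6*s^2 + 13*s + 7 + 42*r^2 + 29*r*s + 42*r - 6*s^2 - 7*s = 0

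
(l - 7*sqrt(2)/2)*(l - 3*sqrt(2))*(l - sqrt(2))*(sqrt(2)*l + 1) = sqrt(2)*l^4 - 14*l^3 + 53*sqrt(2)*l^2/2 - 8*l - 21*sqrt(2)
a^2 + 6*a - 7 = (a - 1)*(a + 7)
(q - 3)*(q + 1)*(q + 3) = q^3 + q^2 - 9*q - 9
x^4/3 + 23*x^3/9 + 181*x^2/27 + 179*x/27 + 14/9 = (x/3 + 1)*(x + 1/3)*(x + 2)*(x + 7/3)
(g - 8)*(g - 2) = g^2 - 10*g + 16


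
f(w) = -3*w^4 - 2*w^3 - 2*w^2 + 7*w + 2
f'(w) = -12*w^3 - 6*w^2 - 4*w + 7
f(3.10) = -332.16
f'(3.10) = -420.55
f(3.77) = -713.22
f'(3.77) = -736.35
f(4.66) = -1625.90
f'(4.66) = -1356.27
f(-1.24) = -13.03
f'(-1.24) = 25.61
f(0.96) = 2.56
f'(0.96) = -12.99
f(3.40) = -476.83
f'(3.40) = -547.61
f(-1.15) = -10.90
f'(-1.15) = 21.92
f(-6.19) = -4047.98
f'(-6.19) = 2647.98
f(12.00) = -65866.00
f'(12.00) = -21641.00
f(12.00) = -65866.00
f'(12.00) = -21641.00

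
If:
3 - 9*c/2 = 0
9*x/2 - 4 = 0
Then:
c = 2/3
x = 8/9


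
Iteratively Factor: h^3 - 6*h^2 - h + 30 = (h - 5)*(h^2 - h - 6) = (h - 5)*(h + 2)*(h - 3)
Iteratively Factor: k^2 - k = (k - 1)*(k)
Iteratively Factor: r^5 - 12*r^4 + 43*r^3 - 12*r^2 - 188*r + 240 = (r - 3)*(r^4 - 9*r^3 + 16*r^2 + 36*r - 80) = (r - 5)*(r - 3)*(r^3 - 4*r^2 - 4*r + 16) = (r - 5)*(r - 3)*(r + 2)*(r^2 - 6*r + 8) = (r - 5)*(r - 3)*(r - 2)*(r + 2)*(r - 4)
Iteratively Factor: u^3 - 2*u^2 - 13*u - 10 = (u - 5)*(u^2 + 3*u + 2) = (u - 5)*(u + 2)*(u + 1)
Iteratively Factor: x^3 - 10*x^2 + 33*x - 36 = (x - 4)*(x^2 - 6*x + 9) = (x - 4)*(x - 3)*(x - 3)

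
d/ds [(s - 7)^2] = 2*s - 14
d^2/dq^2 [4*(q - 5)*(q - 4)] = 8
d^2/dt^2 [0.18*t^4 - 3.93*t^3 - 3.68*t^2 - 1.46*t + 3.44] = 2.16*t^2 - 23.58*t - 7.36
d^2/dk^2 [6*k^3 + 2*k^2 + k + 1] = 36*k + 4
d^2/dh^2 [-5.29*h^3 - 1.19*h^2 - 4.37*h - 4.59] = -31.74*h - 2.38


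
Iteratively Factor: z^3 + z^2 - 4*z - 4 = (z + 1)*(z^2 - 4) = (z - 2)*(z + 1)*(z + 2)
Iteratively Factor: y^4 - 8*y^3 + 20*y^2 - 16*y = (y)*(y^3 - 8*y^2 + 20*y - 16) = y*(y - 2)*(y^2 - 6*y + 8) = y*(y - 4)*(y - 2)*(y - 2)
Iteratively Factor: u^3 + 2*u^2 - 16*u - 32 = (u - 4)*(u^2 + 6*u + 8) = (u - 4)*(u + 2)*(u + 4)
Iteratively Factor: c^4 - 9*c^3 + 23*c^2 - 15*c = (c - 1)*(c^3 - 8*c^2 + 15*c) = (c - 5)*(c - 1)*(c^2 - 3*c) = c*(c - 5)*(c - 1)*(c - 3)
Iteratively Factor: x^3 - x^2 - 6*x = (x)*(x^2 - x - 6) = x*(x + 2)*(x - 3)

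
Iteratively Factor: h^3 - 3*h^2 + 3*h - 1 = (h - 1)*(h^2 - 2*h + 1) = (h - 1)^2*(h - 1)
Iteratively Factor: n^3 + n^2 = (n)*(n^2 + n) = n^2*(n + 1)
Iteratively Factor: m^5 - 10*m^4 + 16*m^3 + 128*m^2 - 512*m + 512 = (m - 4)*(m^4 - 6*m^3 - 8*m^2 + 96*m - 128) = (m - 4)^2*(m^3 - 2*m^2 - 16*m + 32) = (m - 4)^2*(m + 4)*(m^2 - 6*m + 8) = (m - 4)^2*(m - 2)*(m + 4)*(m - 4)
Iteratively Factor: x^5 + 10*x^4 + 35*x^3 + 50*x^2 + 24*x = (x + 4)*(x^4 + 6*x^3 + 11*x^2 + 6*x) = (x + 3)*(x + 4)*(x^3 + 3*x^2 + 2*x) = (x + 1)*(x + 3)*(x + 4)*(x^2 + 2*x) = (x + 1)*(x + 2)*(x + 3)*(x + 4)*(x)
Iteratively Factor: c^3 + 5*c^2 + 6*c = (c + 3)*(c^2 + 2*c) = (c + 2)*(c + 3)*(c)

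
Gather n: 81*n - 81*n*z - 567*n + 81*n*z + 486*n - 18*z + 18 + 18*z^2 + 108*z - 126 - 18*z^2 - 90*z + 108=0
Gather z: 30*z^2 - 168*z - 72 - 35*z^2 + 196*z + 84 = -5*z^2 + 28*z + 12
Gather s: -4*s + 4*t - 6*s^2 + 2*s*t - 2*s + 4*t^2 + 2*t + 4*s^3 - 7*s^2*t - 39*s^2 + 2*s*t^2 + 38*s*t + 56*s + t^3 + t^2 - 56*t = 4*s^3 + s^2*(-7*t - 45) + s*(2*t^2 + 40*t + 50) + t^3 + 5*t^2 - 50*t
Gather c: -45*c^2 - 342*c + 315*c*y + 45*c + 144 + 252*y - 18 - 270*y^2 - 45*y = -45*c^2 + c*(315*y - 297) - 270*y^2 + 207*y + 126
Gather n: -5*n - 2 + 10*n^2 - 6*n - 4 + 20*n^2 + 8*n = 30*n^2 - 3*n - 6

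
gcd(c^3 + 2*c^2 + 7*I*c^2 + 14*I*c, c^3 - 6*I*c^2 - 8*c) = c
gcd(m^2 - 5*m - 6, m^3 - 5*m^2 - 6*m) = m^2 - 5*m - 6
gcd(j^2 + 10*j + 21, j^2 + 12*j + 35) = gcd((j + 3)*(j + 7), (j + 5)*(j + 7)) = j + 7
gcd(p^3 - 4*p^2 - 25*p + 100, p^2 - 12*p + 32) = p - 4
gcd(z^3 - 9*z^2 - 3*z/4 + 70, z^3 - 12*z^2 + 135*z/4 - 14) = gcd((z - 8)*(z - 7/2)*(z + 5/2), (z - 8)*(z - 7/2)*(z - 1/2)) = z^2 - 23*z/2 + 28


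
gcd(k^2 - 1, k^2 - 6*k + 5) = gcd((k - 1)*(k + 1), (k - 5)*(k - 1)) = k - 1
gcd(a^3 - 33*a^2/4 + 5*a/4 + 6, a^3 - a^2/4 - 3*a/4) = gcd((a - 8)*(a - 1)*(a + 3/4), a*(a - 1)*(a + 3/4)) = a^2 - a/4 - 3/4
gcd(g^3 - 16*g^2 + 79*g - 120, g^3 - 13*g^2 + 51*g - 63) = g - 3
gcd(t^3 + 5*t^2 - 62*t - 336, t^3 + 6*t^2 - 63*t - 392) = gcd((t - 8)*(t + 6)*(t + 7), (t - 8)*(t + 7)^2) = t^2 - t - 56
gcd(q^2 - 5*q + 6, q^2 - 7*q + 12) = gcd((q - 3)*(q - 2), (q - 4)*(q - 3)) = q - 3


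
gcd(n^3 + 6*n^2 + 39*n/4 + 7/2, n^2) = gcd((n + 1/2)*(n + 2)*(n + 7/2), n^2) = 1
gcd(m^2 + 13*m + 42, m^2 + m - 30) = m + 6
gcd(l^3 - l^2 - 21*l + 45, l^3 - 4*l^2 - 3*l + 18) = l^2 - 6*l + 9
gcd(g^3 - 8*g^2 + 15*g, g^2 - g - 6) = g - 3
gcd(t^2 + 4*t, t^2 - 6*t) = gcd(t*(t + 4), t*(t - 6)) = t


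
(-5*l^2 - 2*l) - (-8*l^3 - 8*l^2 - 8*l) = 8*l^3 + 3*l^2 + 6*l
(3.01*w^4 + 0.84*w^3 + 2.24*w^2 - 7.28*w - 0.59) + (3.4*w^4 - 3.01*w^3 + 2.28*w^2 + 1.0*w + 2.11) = 6.41*w^4 - 2.17*w^3 + 4.52*w^2 - 6.28*w + 1.52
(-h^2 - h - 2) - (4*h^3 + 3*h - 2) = -4*h^3 - h^2 - 4*h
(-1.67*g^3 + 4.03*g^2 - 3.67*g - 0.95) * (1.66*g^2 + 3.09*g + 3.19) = -2.7722*g^5 + 1.5295*g^4 + 1.0332*g^3 - 0.0615999999999985*g^2 - 14.6428*g - 3.0305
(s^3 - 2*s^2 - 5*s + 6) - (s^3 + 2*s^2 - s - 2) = -4*s^2 - 4*s + 8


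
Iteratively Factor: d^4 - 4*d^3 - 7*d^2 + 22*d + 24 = (d - 4)*(d^3 - 7*d - 6) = (d - 4)*(d - 3)*(d^2 + 3*d + 2) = (d - 4)*(d - 3)*(d + 2)*(d + 1)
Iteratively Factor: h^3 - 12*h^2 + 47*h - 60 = (h - 3)*(h^2 - 9*h + 20) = (h - 4)*(h - 3)*(h - 5)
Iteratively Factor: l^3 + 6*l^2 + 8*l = (l + 4)*(l^2 + 2*l) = (l + 2)*(l + 4)*(l)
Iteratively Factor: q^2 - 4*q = (q - 4)*(q)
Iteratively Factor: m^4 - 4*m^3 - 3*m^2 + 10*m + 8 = (m - 4)*(m^3 - 3*m - 2) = (m - 4)*(m - 2)*(m^2 + 2*m + 1) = (m - 4)*(m - 2)*(m + 1)*(m + 1)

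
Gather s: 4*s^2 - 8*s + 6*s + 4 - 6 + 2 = 4*s^2 - 2*s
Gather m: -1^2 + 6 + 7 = 12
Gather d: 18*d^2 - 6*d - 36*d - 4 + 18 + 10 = 18*d^2 - 42*d + 24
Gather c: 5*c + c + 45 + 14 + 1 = 6*c + 60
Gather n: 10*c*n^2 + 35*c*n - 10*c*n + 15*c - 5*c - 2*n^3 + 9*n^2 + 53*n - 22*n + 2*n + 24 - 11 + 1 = 10*c - 2*n^3 + n^2*(10*c + 9) + n*(25*c + 33) + 14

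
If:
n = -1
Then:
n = -1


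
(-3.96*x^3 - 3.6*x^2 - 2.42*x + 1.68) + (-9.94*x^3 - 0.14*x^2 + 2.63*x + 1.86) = -13.9*x^3 - 3.74*x^2 + 0.21*x + 3.54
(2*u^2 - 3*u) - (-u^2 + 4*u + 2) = 3*u^2 - 7*u - 2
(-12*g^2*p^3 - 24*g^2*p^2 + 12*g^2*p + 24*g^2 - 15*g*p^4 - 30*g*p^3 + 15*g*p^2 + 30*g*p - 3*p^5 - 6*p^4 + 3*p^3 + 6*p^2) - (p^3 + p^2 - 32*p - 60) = -12*g^2*p^3 - 24*g^2*p^2 + 12*g^2*p + 24*g^2 - 15*g*p^4 - 30*g*p^3 + 15*g*p^2 + 30*g*p - 3*p^5 - 6*p^4 + 2*p^3 + 5*p^2 + 32*p + 60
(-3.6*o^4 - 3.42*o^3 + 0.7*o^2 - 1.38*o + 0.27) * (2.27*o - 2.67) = -8.172*o^5 + 1.8486*o^4 + 10.7204*o^3 - 5.0016*o^2 + 4.2975*o - 0.7209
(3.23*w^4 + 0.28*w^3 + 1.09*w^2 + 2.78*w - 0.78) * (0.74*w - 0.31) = 2.3902*w^5 - 0.7941*w^4 + 0.7198*w^3 + 1.7193*w^2 - 1.439*w + 0.2418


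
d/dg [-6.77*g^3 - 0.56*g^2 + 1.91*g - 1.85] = -20.31*g^2 - 1.12*g + 1.91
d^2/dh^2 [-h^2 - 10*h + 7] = -2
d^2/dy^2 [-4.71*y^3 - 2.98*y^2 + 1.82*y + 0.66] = -28.26*y - 5.96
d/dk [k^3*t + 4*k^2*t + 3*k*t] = t*(3*k^2 + 8*k + 3)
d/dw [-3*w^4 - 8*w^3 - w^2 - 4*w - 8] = -12*w^3 - 24*w^2 - 2*w - 4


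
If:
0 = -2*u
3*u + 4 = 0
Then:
No Solution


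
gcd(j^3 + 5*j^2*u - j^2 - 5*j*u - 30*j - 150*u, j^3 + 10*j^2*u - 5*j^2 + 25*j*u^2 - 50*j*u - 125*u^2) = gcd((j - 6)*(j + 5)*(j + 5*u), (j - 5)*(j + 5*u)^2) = j + 5*u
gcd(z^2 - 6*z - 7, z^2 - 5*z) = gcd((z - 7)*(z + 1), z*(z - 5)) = 1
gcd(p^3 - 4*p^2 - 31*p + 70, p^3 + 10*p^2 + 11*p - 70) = p^2 + 3*p - 10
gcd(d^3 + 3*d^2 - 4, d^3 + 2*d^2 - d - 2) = d^2 + d - 2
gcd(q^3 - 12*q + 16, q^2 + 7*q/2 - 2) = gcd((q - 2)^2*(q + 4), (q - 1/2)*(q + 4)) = q + 4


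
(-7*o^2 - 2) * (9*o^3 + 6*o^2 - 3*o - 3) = -63*o^5 - 42*o^4 + 3*o^3 + 9*o^2 + 6*o + 6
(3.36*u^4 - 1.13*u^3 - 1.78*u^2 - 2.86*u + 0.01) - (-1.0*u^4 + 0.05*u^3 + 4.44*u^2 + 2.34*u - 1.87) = 4.36*u^4 - 1.18*u^3 - 6.22*u^2 - 5.2*u + 1.88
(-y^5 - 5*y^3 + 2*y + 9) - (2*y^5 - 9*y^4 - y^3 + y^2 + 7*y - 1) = -3*y^5 + 9*y^4 - 4*y^3 - y^2 - 5*y + 10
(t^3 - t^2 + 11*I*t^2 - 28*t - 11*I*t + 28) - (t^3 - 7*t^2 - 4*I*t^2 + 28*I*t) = 6*t^2 + 15*I*t^2 - 28*t - 39*I*t + 28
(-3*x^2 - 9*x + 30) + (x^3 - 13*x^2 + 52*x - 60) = x^3 - 16*x^2 + 43*x - 30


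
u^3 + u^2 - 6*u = u*(u - 2)*(u + 3)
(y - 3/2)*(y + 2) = y^2 + y/2 - 3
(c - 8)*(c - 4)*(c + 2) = c^3 - 10*c^2 + 8*c + 64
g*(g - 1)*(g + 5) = g^3 + 4*g^2 - 5*g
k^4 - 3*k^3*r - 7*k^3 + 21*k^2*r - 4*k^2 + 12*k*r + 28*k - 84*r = (k - 7)*(k - 2)*(k + 2)*(k - 3*r)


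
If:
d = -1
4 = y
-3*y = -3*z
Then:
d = -1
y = 4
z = 4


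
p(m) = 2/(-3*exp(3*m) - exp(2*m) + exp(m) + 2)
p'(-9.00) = 0.00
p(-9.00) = 1.00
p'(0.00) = 20.00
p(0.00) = -2.00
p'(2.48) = 0.00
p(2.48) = -0.00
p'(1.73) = 0.01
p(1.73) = -0.00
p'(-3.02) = -0.02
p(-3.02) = 0.98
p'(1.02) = 0.09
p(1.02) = -0.03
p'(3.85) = 0.00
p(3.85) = -0.00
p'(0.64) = 0.33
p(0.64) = -0.10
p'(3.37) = 0.00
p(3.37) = -0.00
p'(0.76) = 0.21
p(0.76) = -0.07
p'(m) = 2*(9*exp(3*m) + 2*exp(2*m) - exp(m))/(-3*exp(3*m) - exp(2*m) + exp(m) + 2)^2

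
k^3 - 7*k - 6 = (k - 3)*(k + 1)*(k + 2)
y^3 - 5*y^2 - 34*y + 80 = (y - 8)*(y - 2)*(y + 5)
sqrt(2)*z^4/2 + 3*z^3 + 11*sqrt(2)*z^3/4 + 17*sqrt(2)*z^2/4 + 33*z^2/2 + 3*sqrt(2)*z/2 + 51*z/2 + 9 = (z + 1/2)*(z + 3)*(z + 3*sqrt(2))*(sqrt(2)*z/2 + sqrt(2))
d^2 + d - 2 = (d - 1)*(d + 2)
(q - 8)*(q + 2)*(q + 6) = q^3 - 52*q - 96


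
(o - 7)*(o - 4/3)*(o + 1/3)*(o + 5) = o^4 - 3*o^3 - 301*o^2/9 + 323*o/9 + 140/9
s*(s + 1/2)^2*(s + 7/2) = s^4 + 9*s^3/2 + 15*s^2/4 + 7*s/8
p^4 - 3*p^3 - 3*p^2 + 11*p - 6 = (p - 3)*(p - 1)^2*(p + 2)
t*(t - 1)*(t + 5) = t^3 + 4*t^2 - 5*t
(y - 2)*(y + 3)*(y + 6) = y^3 + 7*y^2 - 36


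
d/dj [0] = 0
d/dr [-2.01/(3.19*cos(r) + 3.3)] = -6.4119*sin(r)/(3.19*cos(r) + 3.3)^2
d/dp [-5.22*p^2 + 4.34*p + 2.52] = 4.34 - 10.44*p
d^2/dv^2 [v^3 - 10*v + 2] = 6*v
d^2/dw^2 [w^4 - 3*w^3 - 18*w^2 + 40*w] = 12*w^2 - 18*w - 36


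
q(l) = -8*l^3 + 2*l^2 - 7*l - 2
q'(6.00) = -847.00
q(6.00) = -1700.00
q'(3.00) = -211.00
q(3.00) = -221.00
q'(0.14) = -6.91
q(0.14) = -2.96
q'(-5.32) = -707.54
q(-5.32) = 1296.39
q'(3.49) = -285.36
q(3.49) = -342.14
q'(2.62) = -161.27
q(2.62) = -150.49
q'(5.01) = -589.36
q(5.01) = -992.88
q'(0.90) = -22.84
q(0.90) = -12.51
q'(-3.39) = -296.37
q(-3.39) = 356.38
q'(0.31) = -8.07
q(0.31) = -4.22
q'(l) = -24*l^2 + 4*l - 7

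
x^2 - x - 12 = (x - 4)*(x + 3)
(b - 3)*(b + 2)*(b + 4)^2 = b^4 + 7*b^3 + 2*b^2 - 64*b - 96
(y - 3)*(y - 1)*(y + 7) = y^3 + 3*y^2 - 25*y + 21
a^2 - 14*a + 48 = (a - 8)*(a - 6)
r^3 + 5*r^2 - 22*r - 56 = (r - 4)*(r + 2)*(r + 7)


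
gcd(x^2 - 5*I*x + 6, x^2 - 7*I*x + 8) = x + I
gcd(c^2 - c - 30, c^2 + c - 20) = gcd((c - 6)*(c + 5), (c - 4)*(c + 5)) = c + 5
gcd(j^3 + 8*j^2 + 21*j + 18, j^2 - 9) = j + 3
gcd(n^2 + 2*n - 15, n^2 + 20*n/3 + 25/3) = n + 5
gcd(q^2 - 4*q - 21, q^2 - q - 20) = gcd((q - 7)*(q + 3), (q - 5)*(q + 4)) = 1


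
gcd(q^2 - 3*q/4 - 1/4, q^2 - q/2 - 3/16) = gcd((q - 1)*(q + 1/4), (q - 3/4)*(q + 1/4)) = q + 1/4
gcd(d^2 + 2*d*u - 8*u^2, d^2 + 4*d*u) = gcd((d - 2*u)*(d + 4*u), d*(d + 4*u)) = d + 4*u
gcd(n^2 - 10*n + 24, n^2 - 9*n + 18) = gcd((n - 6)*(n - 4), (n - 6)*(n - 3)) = n - 6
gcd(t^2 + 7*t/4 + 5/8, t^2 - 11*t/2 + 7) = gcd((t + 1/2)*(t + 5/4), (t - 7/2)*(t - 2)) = 1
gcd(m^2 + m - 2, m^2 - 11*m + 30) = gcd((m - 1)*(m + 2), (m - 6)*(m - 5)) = 1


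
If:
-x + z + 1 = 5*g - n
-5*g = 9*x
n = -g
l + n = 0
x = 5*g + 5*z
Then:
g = 9/59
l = 9/59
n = -9/59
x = -5/59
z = -10/59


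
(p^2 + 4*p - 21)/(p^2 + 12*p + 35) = (p - 3)/(p + 5)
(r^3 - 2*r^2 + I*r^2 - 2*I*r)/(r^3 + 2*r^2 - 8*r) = (r + I)/(r + 4)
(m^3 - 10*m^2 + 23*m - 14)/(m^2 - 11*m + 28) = (m^2 - 3*m + 2)/(m - 4)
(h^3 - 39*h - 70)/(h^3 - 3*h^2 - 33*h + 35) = (h + 2)/(h - 1)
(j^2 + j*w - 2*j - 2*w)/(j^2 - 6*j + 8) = (j + w)/(j - 4)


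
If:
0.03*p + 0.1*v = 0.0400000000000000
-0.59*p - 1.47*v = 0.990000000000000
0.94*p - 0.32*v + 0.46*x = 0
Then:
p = -10.59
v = 3.58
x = 24.13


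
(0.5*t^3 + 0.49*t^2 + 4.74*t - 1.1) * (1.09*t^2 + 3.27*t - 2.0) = 0.545*t^5 + 2.1691*t^4 + 5.7689*t^3 + 13.3208*t^2 - 13.077*t + 2.2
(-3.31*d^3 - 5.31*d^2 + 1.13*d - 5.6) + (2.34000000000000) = -3.31*d^3 - 5.31*d^2 + 1.13*d - 3.26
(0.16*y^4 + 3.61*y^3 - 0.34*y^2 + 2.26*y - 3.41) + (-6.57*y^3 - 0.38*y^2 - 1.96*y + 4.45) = 0.16*y^4 - 2.96*y^3 - 0.72*y^2 + 0.3*y + 1.04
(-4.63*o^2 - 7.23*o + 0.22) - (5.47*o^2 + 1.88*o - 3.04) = -10.1*o^2 - 9.11*o + 3.26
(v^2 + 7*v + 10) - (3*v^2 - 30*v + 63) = -2*v^2 + 37*v - 53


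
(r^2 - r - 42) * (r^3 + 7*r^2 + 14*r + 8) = r^5 + 6*r^4 - 35*r^3 - 300*r^2 - 596*r - 336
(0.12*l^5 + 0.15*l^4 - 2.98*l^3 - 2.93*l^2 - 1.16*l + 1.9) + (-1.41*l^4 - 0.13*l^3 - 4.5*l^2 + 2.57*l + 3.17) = 0.12*l^5 - 1.26*l^4 - 3.11*l^3 - 7.43*l^2 + 1.41*l + 5.07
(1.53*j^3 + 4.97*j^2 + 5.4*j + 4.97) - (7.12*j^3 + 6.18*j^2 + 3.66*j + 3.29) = -5.59*j^3 - 1.21*j^2 + 1.74*j + 1.68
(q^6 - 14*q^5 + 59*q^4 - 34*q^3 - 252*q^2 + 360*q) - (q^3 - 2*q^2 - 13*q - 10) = q^6 - 14*q^5 + 59*q^4 - 35*q^3 - 250*q^2 + 373*q + 10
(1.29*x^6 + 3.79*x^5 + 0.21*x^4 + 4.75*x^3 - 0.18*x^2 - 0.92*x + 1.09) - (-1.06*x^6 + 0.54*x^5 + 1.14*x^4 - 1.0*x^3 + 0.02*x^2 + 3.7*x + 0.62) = 2.35*x^6 + 3.25*x^5 - 0.93*x^4 + 5.75*x^3 - 0.2*x^2 - 4.62*x + 0.47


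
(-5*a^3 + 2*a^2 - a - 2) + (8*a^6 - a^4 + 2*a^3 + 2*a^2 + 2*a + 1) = 8*a^6 - a^4 - 3*a^3 + 4*a^2 + a - 1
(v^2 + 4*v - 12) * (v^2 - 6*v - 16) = v^4 - 2*v^3 - 52*v^2 + 8*v + 192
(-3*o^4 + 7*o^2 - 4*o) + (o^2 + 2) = -3*o^4 + 8*o^2 - 4*o + 2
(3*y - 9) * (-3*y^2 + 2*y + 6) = -9*y^3 + 33*y^2 - 54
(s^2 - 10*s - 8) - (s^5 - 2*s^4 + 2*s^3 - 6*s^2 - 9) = -s^5 + 2*s^4 - 2*s^3 + 7*s^2 - 10*s + 1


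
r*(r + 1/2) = r^2 + r/2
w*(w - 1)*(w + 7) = w^3 + 6*w^2 - 7*w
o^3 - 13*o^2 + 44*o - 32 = (o - 8)*(o - 4)*(o - 1)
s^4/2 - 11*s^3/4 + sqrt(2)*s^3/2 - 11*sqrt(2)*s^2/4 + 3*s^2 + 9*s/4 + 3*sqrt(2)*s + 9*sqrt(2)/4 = (s/2 + sqrt(2)/2)*(s - 3)^2*(s + 1/2)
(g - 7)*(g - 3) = g^2 - 10*g + 21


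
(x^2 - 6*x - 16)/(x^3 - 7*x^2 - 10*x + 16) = 1/(x - 1)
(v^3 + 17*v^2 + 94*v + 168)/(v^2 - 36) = (v^2 + 11*v + 28)/(v - 6)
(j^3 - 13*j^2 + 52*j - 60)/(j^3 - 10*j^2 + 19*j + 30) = (j - 2)/(j + 1)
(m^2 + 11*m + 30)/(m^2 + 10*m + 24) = (m + 5)/(m + 4)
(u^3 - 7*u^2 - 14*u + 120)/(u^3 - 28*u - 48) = (u - 5)/(u + 2)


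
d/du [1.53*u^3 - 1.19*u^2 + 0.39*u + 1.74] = 4.59*u^2 - 2.38*u + 0.39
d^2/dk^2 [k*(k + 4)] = 2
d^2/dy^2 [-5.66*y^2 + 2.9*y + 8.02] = -11.3200000000000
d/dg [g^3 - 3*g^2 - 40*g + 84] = 3*g^2 - 6*g - 40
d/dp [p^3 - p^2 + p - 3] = 3*p^2 - 2*p + 1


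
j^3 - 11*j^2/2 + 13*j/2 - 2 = (j - 4)*(j - 1)*(j - 1/2)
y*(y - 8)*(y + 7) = y^3 - y^2 - 56*y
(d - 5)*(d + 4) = d^2 - d - 20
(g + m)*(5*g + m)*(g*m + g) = 5*g^3*m + 5*g^3 + 6*g^2*m^2 + 6*g^2*m + g*m^3 + g*m^2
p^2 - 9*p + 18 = (p - 6)*(p - 3)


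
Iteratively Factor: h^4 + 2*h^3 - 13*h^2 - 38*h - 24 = (h + 1)*(h^3 + h^2 - 14*h - 24) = (h + 1)*(h + 3)*(h^2 - 2*h - 8) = (h - 4)*(h + 1)*(h + 3)*(h + 2)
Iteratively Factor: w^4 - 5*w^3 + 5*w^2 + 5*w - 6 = (w + 1)*(w^3 - 6*w^2 + 11*w - 6) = (w - 3)*(w + 1)*(w^2 - 3*w + 2) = (w - 3)*(w - 1)*(w + 1)*(w - 2)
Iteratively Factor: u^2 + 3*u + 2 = (u + 1)*(u + 2)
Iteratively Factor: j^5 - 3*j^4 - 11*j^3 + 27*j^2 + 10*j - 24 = (j - 2)*(j^4 - j^3 - 13*j^2 + j + 12) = (j - 4)*(j - 2)*(j^3 + 3*j^2 - j - 3) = (j - 4)*(j - 2)*(j - 1)*(j^2 + 4*j + 3) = (j - 4)*(j - 2)*(j - 1)*(j + 1)*(j + 3)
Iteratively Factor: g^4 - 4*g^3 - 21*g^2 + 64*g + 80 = (g + 1)*(g^3 - 5*g^2 - 16*g + 80) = (g + 1)*(g + 4)*(g^2 - 9*g + 20) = (g - 5)*(g + 1)*(g + 4)*(g - 4)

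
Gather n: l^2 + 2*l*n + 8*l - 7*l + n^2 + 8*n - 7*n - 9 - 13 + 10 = l^2 + l + n^2 + n*(2*l + 1) - 12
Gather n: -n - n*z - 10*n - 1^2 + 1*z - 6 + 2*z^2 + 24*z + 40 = n*(-z - 11) + 2*z^2 + 25*z + 33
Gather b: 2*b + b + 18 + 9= 3*b + 27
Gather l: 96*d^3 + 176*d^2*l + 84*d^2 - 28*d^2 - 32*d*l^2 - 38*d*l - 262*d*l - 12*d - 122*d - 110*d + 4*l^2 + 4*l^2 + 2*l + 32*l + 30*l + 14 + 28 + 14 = 96*d^3 + 56*d^2 - 244*d + l^2*(8 - 32*d) + l*(176*d^2 - 300*d + 64) + 56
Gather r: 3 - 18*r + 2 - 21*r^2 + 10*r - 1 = -21*r^2 - 8*r + 4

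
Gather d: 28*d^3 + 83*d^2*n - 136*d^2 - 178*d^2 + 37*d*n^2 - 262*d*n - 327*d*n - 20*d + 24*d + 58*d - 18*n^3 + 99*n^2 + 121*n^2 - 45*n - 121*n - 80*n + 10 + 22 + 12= 28*d^3 + d^2*(83*n - 314) + d*(37*n^2 - 589*n + 62) - 18*n^3 + 220*n^2 - 246*n + 44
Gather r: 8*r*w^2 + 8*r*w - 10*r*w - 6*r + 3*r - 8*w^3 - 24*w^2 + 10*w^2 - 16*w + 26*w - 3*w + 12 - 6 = r*(8*w^2 - 2*w - 3) - 8*w^3 - 14*w^2 + 7*w + 6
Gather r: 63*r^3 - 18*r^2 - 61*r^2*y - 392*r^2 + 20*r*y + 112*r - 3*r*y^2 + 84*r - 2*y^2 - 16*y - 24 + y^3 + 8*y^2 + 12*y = 63*r^3 + r^2*(-61*y - 410) + r*(-3*y^2 + 20*y + 196) + y^3 + 6*y^2 - 4*y - 24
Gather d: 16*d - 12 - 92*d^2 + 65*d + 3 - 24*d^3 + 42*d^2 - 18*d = -24*d^3 - 50*d^2 + 63*d - 9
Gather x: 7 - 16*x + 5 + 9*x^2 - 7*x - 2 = 9*x^2 - 23*x + 10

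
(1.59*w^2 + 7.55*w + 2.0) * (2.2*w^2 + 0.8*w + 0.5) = 3.498*w^4 + 17.882*w^3 + 11.235*w^2 + 5.375*w + 1.0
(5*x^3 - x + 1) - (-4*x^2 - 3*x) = 5*x^3 + 4*x^2 + 2*x + 1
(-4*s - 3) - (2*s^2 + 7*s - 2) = -2*s^2 - 11*s - 1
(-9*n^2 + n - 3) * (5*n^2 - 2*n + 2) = -45*n^4 + 23*n^3 - 35*n^2 + 8*n - 6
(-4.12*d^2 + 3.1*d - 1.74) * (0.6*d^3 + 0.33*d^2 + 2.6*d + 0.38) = -2.472*d^5 + 0.5004*d^4 - 10.733*d^3 + 5.9202*d^2 - 3.346*d - 0.6612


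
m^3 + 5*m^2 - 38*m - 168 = (m - 6)*(m + 4)*(m + 7)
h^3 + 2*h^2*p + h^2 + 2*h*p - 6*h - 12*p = (h - 2)*(h + 3)*(h + 2*p)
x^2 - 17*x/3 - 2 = (x - 6)*(x + 1/3)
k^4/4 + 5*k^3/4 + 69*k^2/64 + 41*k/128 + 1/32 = (k/4 + 1)*(k + 1/4)^2*(k + 1/2)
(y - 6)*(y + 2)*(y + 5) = y^3 + y^2 - 32*y - 60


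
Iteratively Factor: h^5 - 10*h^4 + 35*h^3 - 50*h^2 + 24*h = (h - 3)*(h^4 - 7*h^3 + 14*h^2 - 8*h) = (h - 3)*(h - 1)*(h^3 - 6*h^2 + 8*h) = (h - 4)*(h - 3)*(h - 1)*(h^2 - 2*h) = (h - 4)*(h - 3)*(h - 2)*(h - 1)*(h)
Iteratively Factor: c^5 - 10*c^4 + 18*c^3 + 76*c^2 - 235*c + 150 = (c + 3)*(c^4 - 13*c^3 + 57*c^2 - 95*c + 50) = (c - 5)*(c + 3)*(c^3 - 8*c^2 + 17*c - 10) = (c - 5)*(c - 2)*(c + 3)*(c^2 - 6*c + 5) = (c - 5)^2*(c - 2)*(c + 3)*(c - 1)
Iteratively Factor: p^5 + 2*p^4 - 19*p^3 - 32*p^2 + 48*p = (p - 1)*(p^4 + 3*p^3 - 16*p^2 - 48*p) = (p - 4)*(p - 1)*(p^3 + 7*p^2 + 12*p) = (p - 4)*(p - 1)*(p + 4)*(p^2 + 3*p) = p*(p - 4)*(p - 1)*(p + 4)*(p + 3)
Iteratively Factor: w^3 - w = (w + 1)*(w^2 - w) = (w - 1)*(w + 1)*(w)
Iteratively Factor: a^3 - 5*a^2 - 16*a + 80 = (a + 4)*(a^2 - 9*a + 20) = (a - 5)*(a + 4)*(a - 4)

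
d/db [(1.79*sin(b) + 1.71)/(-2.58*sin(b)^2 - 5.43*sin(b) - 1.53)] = (4.6182*sin(b)^2 + 8.8236*sin(b) + 6.5466)*cos(b)/(6.6564*sin(b)^4 + 28.0188*sin(b)^3 + 37.3797*sin(b)^2 + 16.6158*sin(b) + 2.3409)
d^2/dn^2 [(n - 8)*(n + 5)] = 2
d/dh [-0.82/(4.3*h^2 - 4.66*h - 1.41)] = (7.052*h - 3.8212)/(-4.3*h^2 + 4.66*h + 1.41)^2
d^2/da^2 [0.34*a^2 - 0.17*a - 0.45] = 0.680000000000000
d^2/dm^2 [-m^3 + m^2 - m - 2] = 2 - 6*m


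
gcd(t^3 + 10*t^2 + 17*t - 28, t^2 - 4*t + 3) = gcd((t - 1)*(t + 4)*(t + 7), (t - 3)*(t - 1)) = t - 1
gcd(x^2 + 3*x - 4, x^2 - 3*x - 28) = x + 4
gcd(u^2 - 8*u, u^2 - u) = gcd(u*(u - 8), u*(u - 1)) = u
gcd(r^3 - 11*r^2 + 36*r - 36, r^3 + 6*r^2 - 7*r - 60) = r - 3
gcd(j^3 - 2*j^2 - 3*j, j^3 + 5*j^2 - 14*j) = j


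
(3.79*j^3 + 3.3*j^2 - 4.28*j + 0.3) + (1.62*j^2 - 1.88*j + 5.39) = 3.79*j^3 + 4.92*j^2 - 6.16*j + 5.69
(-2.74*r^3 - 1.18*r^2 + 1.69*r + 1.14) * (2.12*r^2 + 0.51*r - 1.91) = -5.8088*r^5 - 3.899*r^4 + 8.2144*r^3 + 5.5325*r^2 - 2.6465*r - 2.1774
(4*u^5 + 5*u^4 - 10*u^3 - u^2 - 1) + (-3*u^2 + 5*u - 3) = 4*u^5 + 5*u^4 - 10*u^3 - 4*u^2 + 5*u - 4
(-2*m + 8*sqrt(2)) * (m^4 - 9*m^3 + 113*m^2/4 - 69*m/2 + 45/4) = -2*m^5 + 8*sqrt(2)*m^4 + 18*m^4 - 72*sqrt(2)*m^3 - 113*m^3/2 + 69*m^2 + 226*sqrt(2)*m^2 - 276*sqrt(2)*m - 45*m/2 + 90*sqrt(2)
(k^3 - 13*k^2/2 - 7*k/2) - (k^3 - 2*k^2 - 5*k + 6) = -9*k^2/2 + 3*k/2 - 6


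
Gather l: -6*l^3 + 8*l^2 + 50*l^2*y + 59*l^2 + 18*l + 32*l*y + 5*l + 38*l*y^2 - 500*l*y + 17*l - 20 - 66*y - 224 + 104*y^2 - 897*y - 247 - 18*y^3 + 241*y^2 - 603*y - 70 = -6*l^3 + l^2*(50*y + 67) + l*(38*y^2 - 468*y + 40) - 18*y^3 + 345*y^2 - 1566*y - 561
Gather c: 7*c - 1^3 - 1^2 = 7*c - 2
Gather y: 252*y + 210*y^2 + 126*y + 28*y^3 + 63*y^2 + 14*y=28*y^3 + 273*y^2 + 392*y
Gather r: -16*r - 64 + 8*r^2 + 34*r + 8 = 8*r^2 + 18*r - 56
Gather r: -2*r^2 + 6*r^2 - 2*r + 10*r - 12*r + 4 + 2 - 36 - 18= 4*r^2 - 4*r - 48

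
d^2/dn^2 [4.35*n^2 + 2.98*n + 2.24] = 8.70000000000000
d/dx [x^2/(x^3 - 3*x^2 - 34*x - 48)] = x*(-x^3 - 34*x - 96)/(x^6 - 6*x^5 - 59*x^4 + 108*x^3 + 1444*x^2 + 3264*x + 2304)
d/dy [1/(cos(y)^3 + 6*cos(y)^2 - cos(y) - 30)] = (3*cos(y)^2 + 12*cos(y) - 1)*sin(y)/(cos(y)^3 + 6*cos(y)^2 - cos(y) - 30)^2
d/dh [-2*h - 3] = -2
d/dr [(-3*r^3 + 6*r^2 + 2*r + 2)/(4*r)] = -3*r/2 + 3/2 - 1/(2*r^2)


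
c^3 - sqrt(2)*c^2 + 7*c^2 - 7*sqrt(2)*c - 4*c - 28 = (c + 7)*(c - 2*sqrt(2))*(c + sqrt(2))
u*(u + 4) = u^2 + 4*u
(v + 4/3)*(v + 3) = v^2 + 13*v/3 + 4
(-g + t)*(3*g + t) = -3*g^2 + 2*g*t + t^2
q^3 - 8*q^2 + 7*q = q*(q - 7)*(q - 1)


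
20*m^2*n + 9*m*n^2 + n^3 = n*(4*m + n)*(5*m + n)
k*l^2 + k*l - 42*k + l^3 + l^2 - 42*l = (k + l)*(l - 6)*(l + 7)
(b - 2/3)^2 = b^2 - 4*b/3 + 4/9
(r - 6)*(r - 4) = r^2 - 10*r + 24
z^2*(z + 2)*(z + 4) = z^4 + 6*z^3 + 8*z^2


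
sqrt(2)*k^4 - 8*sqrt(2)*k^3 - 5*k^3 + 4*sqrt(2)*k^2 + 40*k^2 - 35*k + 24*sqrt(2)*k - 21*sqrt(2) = (k - 7)*(k - 1)*(k - 3*sqrt(2))*(sqrt(2)*k + 1)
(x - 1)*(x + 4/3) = x^2 + x/3 - 4/3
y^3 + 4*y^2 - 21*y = y*(y - 3)*(y + 7)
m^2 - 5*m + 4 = (m - 4)*(m - 1)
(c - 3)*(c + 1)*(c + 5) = c^3 + 3*c^2 - 13*c - 15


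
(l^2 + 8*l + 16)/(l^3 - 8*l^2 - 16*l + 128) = (l + 4)/(l^2 - 12*l + 32)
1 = 1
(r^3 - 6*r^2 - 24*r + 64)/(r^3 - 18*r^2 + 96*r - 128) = (r + 4)/(r - 8)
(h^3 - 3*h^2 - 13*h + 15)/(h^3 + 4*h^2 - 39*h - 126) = (h^2 - 6*h + 5)/(h^2 + h - 42)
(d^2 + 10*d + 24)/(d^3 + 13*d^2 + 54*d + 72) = 1/(d + 3)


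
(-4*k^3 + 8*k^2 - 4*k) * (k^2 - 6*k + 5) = -4*k^5 + 32*k^4 - 72*k^3 + 64*k^2 - 20*k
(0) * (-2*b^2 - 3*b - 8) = 0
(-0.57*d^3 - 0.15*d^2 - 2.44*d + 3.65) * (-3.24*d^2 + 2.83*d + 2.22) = 1.8468*d^5 - 1.1271*d^4 + 6.2157*d^3 - 19.0642*d^2 + 4.9127*d + 8.103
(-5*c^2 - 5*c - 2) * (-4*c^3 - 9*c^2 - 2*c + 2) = 20*c^5 + 65*c^4 + 63*c^3 + 18*c^2 - 6*c - 4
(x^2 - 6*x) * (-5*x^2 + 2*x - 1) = -5*x^4 + 32*x^3 - 13*x^2 + 6*x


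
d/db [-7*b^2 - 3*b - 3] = -14*b - 3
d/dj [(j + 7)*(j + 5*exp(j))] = j + (j + 7)*(5*exp(j) + 1) + 5*exp(j)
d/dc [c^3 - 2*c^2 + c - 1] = 3*c^2 - 4*c + 1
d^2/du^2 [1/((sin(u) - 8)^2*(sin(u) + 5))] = (-9*sin(u)^4 - 23*sin(u)^3 - 232*sin(u)^2 - 64*sin(u) + 118)/((sin(u) - 8)^4*(sin(u) + 5)^3)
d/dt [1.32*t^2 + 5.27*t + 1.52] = 2.64*t + 5.27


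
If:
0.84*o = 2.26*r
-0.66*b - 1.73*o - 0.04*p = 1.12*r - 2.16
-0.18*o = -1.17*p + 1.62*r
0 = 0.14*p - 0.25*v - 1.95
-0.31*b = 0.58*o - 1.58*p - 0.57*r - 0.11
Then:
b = 1.53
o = 0.53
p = 0.35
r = 0.20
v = -7.60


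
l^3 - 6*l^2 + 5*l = l*(l - 5)*(l - 1)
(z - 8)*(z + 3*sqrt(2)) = z^2 - 8*z + 3*sqrt(2)*z - 24*sqrt(2)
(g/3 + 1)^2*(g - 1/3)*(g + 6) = g^4/9 + 35*g^3/27 + 41*g^2/9 + 13*g/3 - 2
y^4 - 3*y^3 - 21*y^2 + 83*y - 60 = (y - 4)*(y - 3)*(y - 1)*(y + 5)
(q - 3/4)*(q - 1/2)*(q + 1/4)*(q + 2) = q^4 + q^3 - 31*q^2/16 + 7*q/32 + 3/16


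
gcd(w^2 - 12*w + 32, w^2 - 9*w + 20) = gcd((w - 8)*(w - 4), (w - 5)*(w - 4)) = w - 4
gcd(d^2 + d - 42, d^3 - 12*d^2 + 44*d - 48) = d - 6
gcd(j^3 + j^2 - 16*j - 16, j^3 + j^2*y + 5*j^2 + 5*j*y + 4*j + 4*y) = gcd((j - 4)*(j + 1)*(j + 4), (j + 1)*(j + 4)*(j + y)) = j^2 + 5*j + 4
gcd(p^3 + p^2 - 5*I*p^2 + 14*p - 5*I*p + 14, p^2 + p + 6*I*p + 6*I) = p + 1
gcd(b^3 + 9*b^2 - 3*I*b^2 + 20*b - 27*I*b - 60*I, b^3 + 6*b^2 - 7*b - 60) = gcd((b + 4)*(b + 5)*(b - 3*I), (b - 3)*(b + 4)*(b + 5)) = b^2 + 9*b + 20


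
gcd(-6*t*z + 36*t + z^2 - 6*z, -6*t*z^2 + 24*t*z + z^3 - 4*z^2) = -6*t + z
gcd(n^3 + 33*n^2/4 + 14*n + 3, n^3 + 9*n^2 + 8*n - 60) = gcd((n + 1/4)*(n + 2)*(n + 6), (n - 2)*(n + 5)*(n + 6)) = n + 6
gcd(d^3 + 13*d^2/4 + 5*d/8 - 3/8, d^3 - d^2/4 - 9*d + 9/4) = d^2 + 11*d/4 - 3/4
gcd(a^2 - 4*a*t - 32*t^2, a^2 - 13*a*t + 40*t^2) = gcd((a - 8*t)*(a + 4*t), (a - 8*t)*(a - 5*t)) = -a + 8*t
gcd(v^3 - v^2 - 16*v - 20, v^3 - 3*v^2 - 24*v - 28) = v^2 + 4*v + 4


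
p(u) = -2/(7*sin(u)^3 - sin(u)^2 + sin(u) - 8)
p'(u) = -2*(-21*sin(u)^2*cos(u) + 2*sin(u)*cos(u) - cos(u))/(7*sin(u)^3 - sin(u)^2 + sin(u) - 8)^2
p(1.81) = 1.29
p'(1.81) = -3.71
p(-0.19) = 0.24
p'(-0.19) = 0.06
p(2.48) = 0.33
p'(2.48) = -0.32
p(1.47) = 1.82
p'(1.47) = 3.29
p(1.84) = 1.18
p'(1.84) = -3.44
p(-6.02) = 0.26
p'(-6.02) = 0.06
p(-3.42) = 0.26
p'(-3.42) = -0.07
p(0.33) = 0.27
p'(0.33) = 0.09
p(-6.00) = 0.26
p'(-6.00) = 0.07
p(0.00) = 0.25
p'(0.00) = 0.03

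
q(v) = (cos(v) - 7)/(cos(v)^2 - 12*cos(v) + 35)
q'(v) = (2*sin(v)*cos(v) - 12*sin(v))*(cos(v) - 7)/(cos(v)^2 - 12*cos(v) + 35)^2 - sin(v)/(cos(v)^2 - 12*cos(v) + 35)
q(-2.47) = -0.17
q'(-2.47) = -0.02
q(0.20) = -0.25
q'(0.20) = 0.01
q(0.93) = -0.23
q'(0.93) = 0.04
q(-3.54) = -0.17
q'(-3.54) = 0.01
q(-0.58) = -0.24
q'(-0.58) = -0.03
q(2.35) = -0.18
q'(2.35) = 0.02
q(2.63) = -0.17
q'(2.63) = 0.01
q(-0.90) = -0.23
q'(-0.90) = -0.04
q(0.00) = -0.25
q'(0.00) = 0.00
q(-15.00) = -0.17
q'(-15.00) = -0.02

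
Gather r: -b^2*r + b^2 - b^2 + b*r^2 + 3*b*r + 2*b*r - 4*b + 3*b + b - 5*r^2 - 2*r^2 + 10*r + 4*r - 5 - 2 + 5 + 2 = r^2*(b - 7) + r*(-b^2 + 5*b + 14)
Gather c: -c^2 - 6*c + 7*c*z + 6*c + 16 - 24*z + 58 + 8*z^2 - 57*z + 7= -c^2 + 7*c*z + 8*z^2 - 81*z + 81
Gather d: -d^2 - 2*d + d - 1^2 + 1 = -d^2 - d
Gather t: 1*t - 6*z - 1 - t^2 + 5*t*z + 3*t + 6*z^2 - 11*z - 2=-t^2 + t*(5*z + 4) + 6*z^2 - 17*z - 3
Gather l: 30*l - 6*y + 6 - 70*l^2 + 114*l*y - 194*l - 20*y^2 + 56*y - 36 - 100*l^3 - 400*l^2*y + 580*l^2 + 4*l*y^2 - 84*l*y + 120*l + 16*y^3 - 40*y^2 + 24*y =-100*l^3 + l^2*(510 - 400*y) + l*(4*y^2 + 30*y - 44) + 16*y^3 - 60*y^2 + 74*y - 30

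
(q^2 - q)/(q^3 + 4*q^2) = (q - 1)/(q*(q + 4))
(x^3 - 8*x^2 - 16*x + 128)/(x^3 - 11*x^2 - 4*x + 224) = (x - 4)/(x - 7)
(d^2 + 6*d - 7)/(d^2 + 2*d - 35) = (d - 1)/(d - 5)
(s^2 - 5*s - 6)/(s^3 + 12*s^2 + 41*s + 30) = (s - 6)/(s^2 + 11*s + 30)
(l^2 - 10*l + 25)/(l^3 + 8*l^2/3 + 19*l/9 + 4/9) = 9*(l^2 - 10*l + 25)/(9*l^3 + 24*l^2 + 19*l + 4)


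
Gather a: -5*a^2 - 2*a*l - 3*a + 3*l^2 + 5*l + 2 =-5*a^2 + a*(-2*l - 3) + 3*l^2 + 5*l + 2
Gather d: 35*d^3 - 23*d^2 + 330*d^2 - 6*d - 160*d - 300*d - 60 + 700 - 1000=35*d^3 + 307*d^2 - 466*d - 360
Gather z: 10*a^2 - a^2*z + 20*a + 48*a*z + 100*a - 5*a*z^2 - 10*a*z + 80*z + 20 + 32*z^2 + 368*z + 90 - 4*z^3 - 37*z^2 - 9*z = 10*a^2 + 120*a - 4*z^3 + z^2*(-5*a - 5) + z*(-a^2 + 38*a + 439) + 110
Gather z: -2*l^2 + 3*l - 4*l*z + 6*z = -2*l^2 + 3*l + z*(6 - 4*l)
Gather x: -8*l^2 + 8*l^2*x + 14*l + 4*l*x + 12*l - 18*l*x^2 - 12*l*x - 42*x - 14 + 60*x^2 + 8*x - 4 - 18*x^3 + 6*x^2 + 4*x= -8*l^2 + 26*l - 18*x^3 + x^2*(66 - 18*l) + x*(8*l^2 - 8*l - 30) - 18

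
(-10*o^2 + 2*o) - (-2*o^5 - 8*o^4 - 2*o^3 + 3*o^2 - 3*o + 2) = 2*o^5 + 8*o^4 + 2*o^3 - 13*o^2 + 5*o - 2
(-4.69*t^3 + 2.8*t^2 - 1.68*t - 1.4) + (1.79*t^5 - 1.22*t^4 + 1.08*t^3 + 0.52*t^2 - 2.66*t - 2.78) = 1.79*t^5 - 1.22*t^4 - 3.61*t^3 + 3.32*t^2 - 4.34*t - 4.18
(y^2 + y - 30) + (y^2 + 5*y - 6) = 2*y^2 + 6*y - 36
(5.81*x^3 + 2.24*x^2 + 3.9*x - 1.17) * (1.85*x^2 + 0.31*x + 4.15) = 10.7485*x^5 + 5.9451*x^4 + 32.0209*x^3 + 8.3405*x^2 + 15.8223*x - 4.8555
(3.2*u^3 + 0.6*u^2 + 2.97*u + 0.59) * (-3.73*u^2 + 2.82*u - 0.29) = -11.936*u^5 + 6.786*u^4 - 10.3141*u^3 + 6.0007*u^2 + 0.8025*u - 0.1711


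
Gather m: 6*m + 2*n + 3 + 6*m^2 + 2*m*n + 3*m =6*m^2 + m*(2*n + 9) + 2*n + 3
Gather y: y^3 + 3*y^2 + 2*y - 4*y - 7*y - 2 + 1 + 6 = y^3 + 3*y^2 - 9*y + 5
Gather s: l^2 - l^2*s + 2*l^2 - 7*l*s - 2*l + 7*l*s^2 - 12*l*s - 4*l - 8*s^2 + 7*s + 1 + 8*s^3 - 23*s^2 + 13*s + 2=3*l^2 - 6*l + 8*s^3 + s^2*(7*l - 31) + s*(-l^2 - 19*l + 20) + 3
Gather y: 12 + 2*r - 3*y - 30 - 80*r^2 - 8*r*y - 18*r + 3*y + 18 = -80*r^2 - 8*r*y - 16*r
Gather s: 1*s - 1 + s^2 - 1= s^2 + s - 2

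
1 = 1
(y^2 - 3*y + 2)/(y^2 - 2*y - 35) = (-y^2 + 3*y - 2)/(-y^2 + 2*y + 35)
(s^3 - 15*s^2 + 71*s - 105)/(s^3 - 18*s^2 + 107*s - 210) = (s - 3)/(s - 6)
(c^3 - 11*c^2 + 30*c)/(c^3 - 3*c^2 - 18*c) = (c - 5)/(c + 3)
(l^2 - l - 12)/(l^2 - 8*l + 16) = (l + 3)/(l - 4)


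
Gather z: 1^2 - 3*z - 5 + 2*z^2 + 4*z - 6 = 2*z^2 + z - 10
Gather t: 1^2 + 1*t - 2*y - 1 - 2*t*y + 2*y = t*(1 - 2*y)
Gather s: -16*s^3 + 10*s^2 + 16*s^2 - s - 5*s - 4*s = -16*s^3 + 26*s^2 - 10*s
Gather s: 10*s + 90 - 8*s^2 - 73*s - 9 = -8*s^2 - 63*s + 81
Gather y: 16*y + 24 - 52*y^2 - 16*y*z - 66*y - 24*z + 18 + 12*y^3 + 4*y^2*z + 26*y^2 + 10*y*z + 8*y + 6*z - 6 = 12*y^3 + y^2*(4*z - 26) + y*(-6*z - 42) - 18*z + 36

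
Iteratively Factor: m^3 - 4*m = (m + 2)*(m^2 - 2*m) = (m - 2)*(m + 2)*(m)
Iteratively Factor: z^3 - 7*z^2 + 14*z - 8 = (z - 2)*(z^2 - 5*z + 4) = (z - 2)*(z - 1)*(z - 4)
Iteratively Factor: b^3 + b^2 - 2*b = (b - 1)*(b^2 + 2*b) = b*(b - 1)*(b + 2)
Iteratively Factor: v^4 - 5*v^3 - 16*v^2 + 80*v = (v + 4)*(v^3 - 9*v^2 + 20*v) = (v - 5)*(v + 4)*(v^2 - 4*v) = v*(v - 5)*(v + 4)*(v - 4)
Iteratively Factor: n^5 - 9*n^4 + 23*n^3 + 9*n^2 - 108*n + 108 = (n - 3)*(n^4 - 6*n^3 + 5*n^2 + 24*n - 36) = (n - 3)*(n - 2)*(n^3 - 4*n^2 - 3*n + 18) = (n - 3)^2*(n - 2)*(n^2 - n - 6) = (n - 3)^2*(n - 2)*(n + 2)*(n - 3)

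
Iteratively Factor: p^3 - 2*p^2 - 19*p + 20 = (p + 4)*(p^2 - 6*p + 5) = (p - 1)*(p + 4)*(p - 5)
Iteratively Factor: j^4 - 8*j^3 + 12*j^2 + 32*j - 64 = (j - 2)*(j^3 - 6*j^2 + 32) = (j - 4)*(j - 2)*(j^2 - 2*j - 8) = (j - 4)*(j - 2)*(j + 2)*(j - 4)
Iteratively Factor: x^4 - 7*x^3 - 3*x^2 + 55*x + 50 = (x - 5)*(x^3 - 2*x^2 - 13*x - 10) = (x - 5)*(x + 2)*(x^2 - 4*x - 5) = (x - 5)*(x + 1)*(x + 2)*(x - 5)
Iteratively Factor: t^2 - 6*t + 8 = (t - 4)*(t - 2)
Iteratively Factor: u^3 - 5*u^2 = (u)*(u^2 - 5*u) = u^2*(u - 5)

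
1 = 1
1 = 1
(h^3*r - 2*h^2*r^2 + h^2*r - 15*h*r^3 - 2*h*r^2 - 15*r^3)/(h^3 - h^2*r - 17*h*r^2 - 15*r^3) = r*(h + 1)/(h + r)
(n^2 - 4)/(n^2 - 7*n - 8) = (4 - n^2)/(-n^2 + 7*n + 8)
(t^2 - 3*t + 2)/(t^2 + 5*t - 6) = (t - 2)/(t + 6)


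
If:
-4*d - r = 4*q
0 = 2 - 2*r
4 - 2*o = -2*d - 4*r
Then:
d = -q - 1/4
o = 15/4 - q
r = 1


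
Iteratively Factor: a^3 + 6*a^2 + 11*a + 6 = (a + 2)*(a^2 + 4*a + 3) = (a + 1)*(a + 2)*(a + 3)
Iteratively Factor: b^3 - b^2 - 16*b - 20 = (b + 2)*(b^2 - 3*b - 10) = (b - 5)*(b + 2)*(b + 2)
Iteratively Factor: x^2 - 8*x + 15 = (x - 3)*(x - 5)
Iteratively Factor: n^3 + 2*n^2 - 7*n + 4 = (n + 4)*(n^2 - 2*n + 1) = (n - 1)*(n + 4)*(n - 1)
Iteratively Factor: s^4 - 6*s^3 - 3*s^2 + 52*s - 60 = (s - 5)*(s^3 - s^2 - 8*s + 12) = (s - 5)*(s - 2)*(s^2 + s - 6) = (s - 5)*(s - 2)^2*(s + 3)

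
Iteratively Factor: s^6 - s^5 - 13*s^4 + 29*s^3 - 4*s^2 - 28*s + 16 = (s - 1)*(s^5 - 13*s^3 + 16*s^2 + 12*s - 16) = (s - 1)*(s + 4)*(s^4 - 4*s^3 + 3*s^2 + 4*s - 4) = (s - 2)*(s - 1)*(s + 4)*(s^3 - 2*s^2 - s + 2) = (s - 2)*(s - 1)^2*(s + 4)*(s^2 - s - 2) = (s - 2)^2*(s - 1)^2*(s + 4)*(s + 1)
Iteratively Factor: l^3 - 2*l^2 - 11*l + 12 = (l + 3)*(l^2 - 5*l + 4) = (l - 4)*(l + 3)*(l - 1)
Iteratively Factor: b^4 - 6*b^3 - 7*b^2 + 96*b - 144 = (b + 4)*(b^3 - 10*b^2 + 33*b - 36) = (b - 3)*(b + 4)*(b^2 - 7*b + 12) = (b - 4)*(b - 3)*(b + 4)*(b - 3)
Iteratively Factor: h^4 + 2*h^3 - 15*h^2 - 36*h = (h - 4)*(h^3 + 6*h^2 + 9*h) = h*(h - 4)*(h^2 + 6*h + 9) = h*(h - 4)*(h + 3)*(h + 3)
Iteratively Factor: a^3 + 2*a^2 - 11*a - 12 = (a + 4)*(a^2 - 2*a - 3) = (a + 1)*(a + 4)*(a - 3)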